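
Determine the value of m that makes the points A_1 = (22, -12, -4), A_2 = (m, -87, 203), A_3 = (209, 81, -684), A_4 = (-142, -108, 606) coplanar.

-21

The points are coplanar iff A_1A_2 · (A_1A_3 × A_1A_4) = 0.
Expanding, this is linear in m: (-8550)m + (-179550) = 0.
So m = -21.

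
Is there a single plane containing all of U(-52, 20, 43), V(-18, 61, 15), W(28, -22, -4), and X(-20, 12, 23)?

Yes

A normal to the plane through U, V, W is n = UV × UW = (-3103, -642, -4708).
The plane has equation n·P = -53928. For X: n·X = -53928.
Equal, so X lies in the plane and all four are coplanar.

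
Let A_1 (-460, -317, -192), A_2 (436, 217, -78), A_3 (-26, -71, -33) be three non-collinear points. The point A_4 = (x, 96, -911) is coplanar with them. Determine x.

A normal to the plane is n = A_1A_2 × A_1A_3 = (56862, -92988, -11340).
A_4 lies in the plane iff n · A_1A_4 = 0.
This gives (56862)x + (-4094064) = 0, so x = 72.

72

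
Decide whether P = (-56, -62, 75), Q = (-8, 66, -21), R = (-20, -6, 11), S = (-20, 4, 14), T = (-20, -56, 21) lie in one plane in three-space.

No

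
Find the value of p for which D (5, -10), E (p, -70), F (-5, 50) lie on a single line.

The three points are collinear iff det[DE; DF] = 0.
This determinant is linear in p: (60)p + (-900) = 0, so p = 15.

15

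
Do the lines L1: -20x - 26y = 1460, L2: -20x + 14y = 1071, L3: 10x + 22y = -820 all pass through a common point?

No

Lines aᵢx + bᵢy = cᵢ with pairwise distinct directions are concurrent exactly when det[aᵢ bᵢ cᵢ] = 0.
Here the determinant is 1980.
Nonzero, so no common point exists.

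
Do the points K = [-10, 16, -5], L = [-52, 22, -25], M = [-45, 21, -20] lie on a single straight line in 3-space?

KL = (-42, 6, -20), KM = (-35, 5, -15).
KL × KM = (10, 70, 0).
The cross product is nonzero, so the points do not lie on one line.

No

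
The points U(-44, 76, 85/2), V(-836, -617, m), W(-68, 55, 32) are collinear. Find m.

-304

Direction UW = (-24, -21, -21/2). From the x-coordinate of V, the parameter along the line is τ = (-836 − (-44))/(-24) = 33.
Then m = 85/2 + 33·(-21/2) = -304.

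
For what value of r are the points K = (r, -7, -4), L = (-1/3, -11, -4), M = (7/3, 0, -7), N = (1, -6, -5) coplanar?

Coplanarity ⇔ det[KL; KM; KN] = 0.
Expanding, this is linear in r: (-4)r + (4) = 0.
So r = 1.

1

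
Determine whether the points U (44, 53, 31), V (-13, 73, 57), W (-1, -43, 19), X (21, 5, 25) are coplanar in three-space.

The four points are coplanar iff the 3×3 determinant with rows UV, UW, UX is zero.
Rows: (-57, 20, 26), (-45, -96, -12), (-23, -48, -6).
Expanding along the first row: (-57)(0) − (20)(-6) + (26)(-48) = -1128.
Nonzero ⇒ not coplanar.

No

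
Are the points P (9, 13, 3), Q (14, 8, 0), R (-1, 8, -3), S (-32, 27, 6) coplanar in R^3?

Yes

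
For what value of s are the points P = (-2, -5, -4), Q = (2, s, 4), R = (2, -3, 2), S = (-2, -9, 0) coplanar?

Normal to plane PRS: n = (32, -16, -16); plane equation n·X = 80.
Requiring n·Q = 80: (-16)s + (0) = 80.
So s = -5.

-5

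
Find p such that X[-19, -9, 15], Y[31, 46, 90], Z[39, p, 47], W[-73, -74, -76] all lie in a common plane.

The points are coplanar iff XY · (XZ × XW) = 0.
Expanding, this is linear in p: (-500)p + (12000) = 0.
So p = 24.

24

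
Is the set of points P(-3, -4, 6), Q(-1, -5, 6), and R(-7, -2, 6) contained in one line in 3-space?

Yes

PQ = (2, -1, 0), PR = (-4, 2, 0).
PQ × PR = (0, 0, 0).
The cross product vanishes, so the three points are collinear.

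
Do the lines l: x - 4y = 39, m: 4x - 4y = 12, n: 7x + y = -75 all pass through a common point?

Intersecting l and m: solving the 2×2 system gives (x, y) = (-9, -12).
Substitute into n: (7)(-9) + (1)(-12) = -75.
This equals -75, so (-9, -12) lies on all three lines and they are concurrent.

Yes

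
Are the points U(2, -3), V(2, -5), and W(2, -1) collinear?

UV = (0, -2), UW = (0, 2).
Twice the signed area of △UVW is (0)(2) − (-2)(0) = 0.
The triangle is degenerate (zero area), so the points are collinear.

Yes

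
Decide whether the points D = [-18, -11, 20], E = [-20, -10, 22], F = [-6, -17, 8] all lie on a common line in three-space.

DE = (-2, 1, 2), DF = (12, -6, -12).
Each component of DF is -6 times the corresponding component of DE, so DF = -6·DE and the points are collinear.

Yes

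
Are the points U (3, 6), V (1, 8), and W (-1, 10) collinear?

Yes

UV = (-2, 2), UW = (-4, 4).
det[UV; UW] = (-2)(4) − (2)(-4) = 0.
The determinant is zero, so the points are collinear.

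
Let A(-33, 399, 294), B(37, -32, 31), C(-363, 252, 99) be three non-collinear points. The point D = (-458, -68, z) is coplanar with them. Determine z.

-140

The plane through A, B, C has equation 45384x + 100440y − 152520z = -6262992.
Substituting D: (-152520)z + (-27615792) = -6262992, so z = -140.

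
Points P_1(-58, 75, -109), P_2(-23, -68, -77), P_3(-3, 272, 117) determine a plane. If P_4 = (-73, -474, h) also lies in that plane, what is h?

-377

The plane through P_1, P_2, P_3 has equation −38622x − 6150y + 14760z = 169986.
Substituting P_4: (14760)h + (5734506) = 169986, so h = -377.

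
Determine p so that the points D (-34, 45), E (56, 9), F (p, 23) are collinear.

21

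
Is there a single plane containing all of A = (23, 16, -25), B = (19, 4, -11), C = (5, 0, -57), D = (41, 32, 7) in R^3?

Yes

The four points are coplanar iff the 3×3 determinant with rows AB, AC, AD is zero.
Rows: (-4, -12, 14), (-18, -16, -32), (18, 16, 32).
Expanding along the first row: (-4)(0) − (-12)(0) + (14)(0) = 0.
Zero determinant ⇒ coplanar.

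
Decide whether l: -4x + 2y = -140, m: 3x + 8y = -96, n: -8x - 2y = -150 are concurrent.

Intersecting l and m: solving the 2×2 system gives (x, y) = (464/19, -402/19).
Substitute into n: (-8)(464/19) + (-2)(-402/19) = -2908/19.
But n requires -150 ≠ -2908/19, so the three lines have no common point.

No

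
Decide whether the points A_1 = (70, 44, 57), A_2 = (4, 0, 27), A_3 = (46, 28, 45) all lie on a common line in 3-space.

A_1A_2 = (-66, -44, -30), A_1A_3 = (-24, -16, -12).
A_1A_2 × A_1A_3 = (48, -72, 0).
The cross product is nonzero, so the points do not lie on one line.

No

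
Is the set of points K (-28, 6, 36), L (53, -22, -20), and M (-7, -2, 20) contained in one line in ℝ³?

KL = (81, -28, -56), KM = (21, -8, -16).
Comparing components 3 and 1: (-56)(21) − (81)(-16) = 120 ≠ 0, so KL and KM are not parallel and the points are not collinear.

No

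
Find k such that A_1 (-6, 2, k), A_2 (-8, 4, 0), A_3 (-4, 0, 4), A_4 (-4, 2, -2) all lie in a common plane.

The points are coplanar iff A_1A_2 · (A_1A_3 × A_1A_4) = 0.
Expanding, this is linear in k: (-8)k + (16) = 0.
So k = 2.

2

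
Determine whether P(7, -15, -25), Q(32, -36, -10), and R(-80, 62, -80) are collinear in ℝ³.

No

PQ = (25, -21, 15), PR = (-87, 77, -55).
PQ × PR = (0, 70, 98).
The cross product is nonzero, so the points do not lie on one line.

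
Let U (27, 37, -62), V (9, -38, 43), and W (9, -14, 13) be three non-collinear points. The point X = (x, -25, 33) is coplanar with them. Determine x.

-1

A normal to the plane is n = UV × UW = (-270, -540, -432).
X lies in the plane iff n · UX = 0.
This gives (-270)x + (-270) = 0, so x = -1.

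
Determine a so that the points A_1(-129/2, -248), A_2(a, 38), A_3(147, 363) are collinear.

Collinearity: (A_2 − A_1) must be parallel to (A_3 − A_1) = (423/2, 611).
Cross-multiplying the components: (a − (-129/2))·(611) = (286)·(423/2).
Solving gives a = 69/2.

69/2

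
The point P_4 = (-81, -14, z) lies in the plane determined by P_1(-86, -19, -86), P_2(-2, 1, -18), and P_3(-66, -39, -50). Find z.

The plane through P_1, P_2, P_3 has equation 2080x − 1664y − 2080z = 31616.
Substituting P_4: (-2080)z + (-145184) = 31616, so z = -85.

-85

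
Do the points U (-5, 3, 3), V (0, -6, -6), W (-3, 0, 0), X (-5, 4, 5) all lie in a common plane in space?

No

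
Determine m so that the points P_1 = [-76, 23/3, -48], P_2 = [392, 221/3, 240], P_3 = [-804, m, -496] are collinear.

Direction P_1P_2 = (468, 66, 288). From the x-coordinate of P_3, the parameter along the line is τ = (-804 − (-76))/468 = -14/9.
Then m = 23/3 + (-14/9)·(66) = -95.

-95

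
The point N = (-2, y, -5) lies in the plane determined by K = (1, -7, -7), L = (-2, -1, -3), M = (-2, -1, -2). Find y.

A normal to the plane is n = KL × KM = (6, 3, 0).
N lies in the plane iff n · KN = 0.
This gives (3)y + (3) = 0, so y = -1.

-1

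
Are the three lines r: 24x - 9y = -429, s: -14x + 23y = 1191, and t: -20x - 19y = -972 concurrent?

No

The three lines meet at one point iff the augmented coefficient matrix [aᵢ bᵢ cᵢ] has rank < 3, i.e. its determinant vanishes.
Here the determinant is 31950.
Nonzero, so no common point exists.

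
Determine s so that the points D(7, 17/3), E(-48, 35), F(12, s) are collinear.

3

Collinearity: (F − D) must be parallel to (E − D) = (-55, 88/3).
Cross-multiplying the components: (s − 17/3)·(-55) = (5)·(88/3).
Solving gives s = 3.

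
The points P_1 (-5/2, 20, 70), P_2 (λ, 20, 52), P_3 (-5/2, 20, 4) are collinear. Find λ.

-5/2

Direction P_1P_3 = (0, 0, -66). From the z-coordinate of P_2, the parameter along the line is τ = (52 − 70)/(-66) = 3/11.
Then λ = (-5/2) + 3/11·(0) = -5/2.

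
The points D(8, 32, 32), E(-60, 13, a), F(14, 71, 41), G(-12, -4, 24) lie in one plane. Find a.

29

Coplanarity ⇔ det[DE; DF; DG] = 0.
Expanding, this is linear in a: (564)a + (-16356) = 0.
So a = 29.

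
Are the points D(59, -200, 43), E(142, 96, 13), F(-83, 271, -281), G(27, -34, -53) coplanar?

Yes

A normal to the plane through D, E, F is n = DE × DF = (-81774, 31152, 81125).
The plane has equation n·P = -7566691. For G: n·G = -7566691.
Equal, so G lies in the plane and all four are coplanar.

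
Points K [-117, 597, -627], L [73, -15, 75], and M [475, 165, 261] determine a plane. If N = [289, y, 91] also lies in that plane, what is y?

177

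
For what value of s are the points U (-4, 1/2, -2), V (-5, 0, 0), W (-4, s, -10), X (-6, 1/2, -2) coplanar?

The points are coplanar iff UV · (UW × UX) = 0.
Expanding, this is linear in s: (4)s + (-10) = 0.
So s = 5/2.

5/2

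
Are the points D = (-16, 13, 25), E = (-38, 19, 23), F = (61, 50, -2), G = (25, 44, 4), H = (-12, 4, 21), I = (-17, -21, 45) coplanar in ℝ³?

The plane through D, E, F has normal n = DE × DF = (-88, -748, -1276) and equation n·P = -40216.
Checking the remaining points: n·G = -40216, n·H = -28732, n·I = -40216.
Since n·H = -28732 ≠ -40216, H is off the plane and the points are not all coplanar.

No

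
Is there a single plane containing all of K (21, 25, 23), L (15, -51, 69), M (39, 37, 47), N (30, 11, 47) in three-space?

No

A normal to the plane through K, L, M is n = KL × KM = (-2376, 972, 1296).
The plane has equation n·P = 4212. For N: n·N = 324.
324 ≠ 4212, so N is off the plane.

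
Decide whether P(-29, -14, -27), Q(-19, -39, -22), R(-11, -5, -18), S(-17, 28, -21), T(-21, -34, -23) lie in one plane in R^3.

The plane through P, Q, R has normal n = PQ × PR = (-270, 0, 540) and equation n·X = -6750.
Checking the remaining points: n·S = -6750, n·T = -6750.
All equal -6750, so all 5 points lie in one plane.

Yes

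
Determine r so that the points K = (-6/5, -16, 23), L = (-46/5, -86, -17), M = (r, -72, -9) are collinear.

-38/5

Direction KL = (-8, -70, -40). From the y-coordinate of M, the parameter along the line is τ = (-72 − (-16))/(-70) = 4/5.
Then r = (-6/5) + 4/5·(-8) = -38/5.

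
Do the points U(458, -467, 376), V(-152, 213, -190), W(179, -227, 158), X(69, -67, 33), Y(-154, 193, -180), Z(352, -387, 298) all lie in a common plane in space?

No

The plane through U, V, W has normal n = UV × UW = (-12400, 24934, 43320) and equation n·P = -1035058.
Checking the remaining points: n·X = -1096618, n·Y = -1075738, n·Z = -1104898.
Since n·X = -1096618 ≠ -1035058, X is off the plane and the points are not all coplanar.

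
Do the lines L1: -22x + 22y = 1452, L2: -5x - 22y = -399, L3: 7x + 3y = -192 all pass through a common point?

Yes

Lines aᵢx + bᵢy = cᵢ with pairwise distinct directions are concurrent exactly when det[aᵢ bᵢ cᵢ] = 0.
Here the determinant is 0.
It vanishes, so the lines are concurrent at (-39, 27).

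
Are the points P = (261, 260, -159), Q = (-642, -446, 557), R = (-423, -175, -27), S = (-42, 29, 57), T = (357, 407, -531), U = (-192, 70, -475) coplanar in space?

Yes

The plane through P, Q, R has normal n = PQ × PR = (218268, -370548, -90099) and equation n·X = -25048791.
Checking the remaining points: n·S = -25048791, n·T = -25048791, n·U = -25048791.
All equal -25048791, so all 6 points lie in one plane.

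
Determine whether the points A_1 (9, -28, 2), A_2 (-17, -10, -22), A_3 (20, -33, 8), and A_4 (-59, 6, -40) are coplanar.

Yes

The four points are coplanar iff the 3×3 determinant with rows A_1A_2, A_1A_3, A_1A_4 is zero.
Rows: (-26, 18, -24), (11, -5, 6), (-68, 34, -42).
Expanding along the first row: (-26)(6) − (18)(-54) + (-24)(34) = 0.
Zero determinant ⇒ coplanar.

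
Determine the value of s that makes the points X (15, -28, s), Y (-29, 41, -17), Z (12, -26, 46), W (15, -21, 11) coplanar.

The points are coplanar iff XY · (XZ × XW) = 0.
Expanding, this is linear in s: (-406)s + (15834) = 0.
So s = 39.

39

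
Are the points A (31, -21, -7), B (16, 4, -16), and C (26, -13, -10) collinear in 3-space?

No

AB = (-15, 25, -9), AC = (-5, 8, -3).
AB × AC = (-3, 0, 5).
The cross product is nonzero, so the points do not lie on one line.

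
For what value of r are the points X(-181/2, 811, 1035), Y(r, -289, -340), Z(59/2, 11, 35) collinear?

Collinearity requires XY × XZ = 0; each component is linear in r.
The y-component gives (1000)r + (-74500) = 0, so r = 149/2.
The remaining components then also vanish.

149/2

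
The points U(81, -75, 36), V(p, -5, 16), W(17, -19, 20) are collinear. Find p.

Collinearity requires UV × UW = 0; each component is linear in p.
The y-component gives (16)p + (-16) = 0, so p = 1.
The remaining components then also vanish.

1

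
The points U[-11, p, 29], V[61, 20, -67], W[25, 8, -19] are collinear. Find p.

-4

Direction VW = (-36, -12, 48). From the x-coordinate of U, the parameter along the line is τ = (-11 − 61)/(-36) = 2.
Then p = 20 + 2·(-12) = -4.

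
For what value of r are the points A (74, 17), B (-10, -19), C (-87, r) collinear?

Collinearity: (C − A) must be parallel to (B − A) = (-84, -36).
Cross-multiplying the components: (r − 17)·(-84) = (-161)·(-36).
Solving gives r = -52.

-52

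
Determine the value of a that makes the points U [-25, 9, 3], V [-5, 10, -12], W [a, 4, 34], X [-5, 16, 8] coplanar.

-77

The points are coplanar iff UV · (UW × UX) = 0.
Expanding, this is linear in a: (-110)a + (-8470) = 0.
So a = -77.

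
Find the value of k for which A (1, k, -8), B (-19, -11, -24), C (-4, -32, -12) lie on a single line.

-39

Direction BC = (15, -21, 12). From the x-coordinate of A, the parameter along the line is τ = (1 − (-19))/15 = 4/3.
Then k = (-11) + 4/3·(-21) = -39.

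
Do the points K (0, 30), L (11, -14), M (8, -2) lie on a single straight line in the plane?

KL = (11, -44), KM = (8, -32).
Checking proportionality: KM = 8/11·KL, so the vectors are parallel and the points are collinear.

Yes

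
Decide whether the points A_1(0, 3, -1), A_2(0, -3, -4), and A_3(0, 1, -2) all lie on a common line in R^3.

Yes

A_1A_2 = (0, -6, -3), A_1A_3 = (0, -2, -1).
A_1A_2 × A_1A_3 = (0, 0, 0).
The cross product vanishes, so the three points are collinear.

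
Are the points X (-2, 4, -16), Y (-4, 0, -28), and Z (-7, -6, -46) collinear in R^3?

XY = (-2, -4, -12), XZ = (-5, -10, -30).
Each component of XZ is 5/2 times the corresponding component of XY, so XZ = 5/2·XY and the points are collinear.

Yes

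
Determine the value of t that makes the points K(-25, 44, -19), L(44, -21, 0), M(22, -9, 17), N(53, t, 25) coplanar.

-38

Normal to plane KLM: n = (-1333, -1591, -602); plane equation n·P = -25241.
Requiring n·N = -25241: (-1591)t + (-85699) = -25241.
So t = -38.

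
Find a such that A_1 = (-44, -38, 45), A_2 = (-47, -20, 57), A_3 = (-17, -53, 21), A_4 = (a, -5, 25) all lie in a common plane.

24

The points are coplanar iff A_1A_2 · (A_1A_3 × A_1A_4) = 0.
Expanding, this is linear in a: (-252)a + (6048) = 0.
So a = 24.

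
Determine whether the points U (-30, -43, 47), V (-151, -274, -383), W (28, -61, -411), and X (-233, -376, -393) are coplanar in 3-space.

Yes

With U as base: UV = (-121, -231, -430), UW = (58, -18, -458), UX = (-203, -333, -440).
UW × UX = (-144594, 118494, -22968).
UV · (UW × UX) = 0.
The scalar triple product vanishes, so the four points are coplanar.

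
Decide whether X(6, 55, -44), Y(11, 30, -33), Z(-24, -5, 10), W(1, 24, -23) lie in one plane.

A normal to the plane through X, Y, Z is n = XY × XZ = (-690, -600, -1050).
The plane has equation n·P = 9060. For W: n·W = 9060.
Equal, so W lies in the plane and all four are coplanar.

Yes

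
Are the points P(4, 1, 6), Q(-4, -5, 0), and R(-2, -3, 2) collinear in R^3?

No

PQ = (-8, -6, -6), PR = (-6, -4, -4).
Comparing components 3 and 1: (-6)(-6) − (-8)(-4) = 4 ≠ 0, so PQ and PR are not parallel and the points are not collinear.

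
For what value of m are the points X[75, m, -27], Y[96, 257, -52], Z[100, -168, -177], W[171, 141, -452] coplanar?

-62

Coplanarity ⇔ det[XY; XZ; XW] = 0.
Expanding, this is linear in m: (7775)m + (482050) = 0.
So m = -62.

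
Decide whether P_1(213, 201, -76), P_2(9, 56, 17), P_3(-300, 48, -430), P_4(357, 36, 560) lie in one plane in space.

No

The four points are coplanar iff the 3×3 determinant with rows P_1P_2, P_1P_3, P_1P_4 is zero.
Rows: (-204, -145, 93), (-513, -153, -354), (144, -165, 636).
Expanding along the first row: (-204)(-155718) − (-145)(-275292) + (93)(106677) = 1770093.
Nonzero ⇒ not coplanar.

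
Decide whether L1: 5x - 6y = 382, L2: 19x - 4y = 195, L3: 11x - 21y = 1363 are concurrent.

No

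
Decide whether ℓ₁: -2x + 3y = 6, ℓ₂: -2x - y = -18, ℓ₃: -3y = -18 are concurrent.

Yes

Intersecting ℓ₁ and ℓ₂: solving the 2×2 system gives (x, y) = (6, 6).
Substitute into ℓ₃: (0)(6) + (-3)(6) = -18.
This equals -18, so (6, 6) lies on all three lines and they are concurrent.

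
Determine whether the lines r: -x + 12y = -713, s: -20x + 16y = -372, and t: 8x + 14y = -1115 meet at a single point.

No

Intersecting r and s: solving the 2×2 system gives (x, y) = (-31, -62).
Substitute into t: (8)(-31) + (14)(-62) = -1116.
But t requires -1115 ≠ -1116, so the three lines have no common point.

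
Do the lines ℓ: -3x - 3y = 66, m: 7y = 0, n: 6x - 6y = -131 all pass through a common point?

The three lines meet at one point iff the augmented coefficient matrix [aᵢ bᵢ cᵢ] has rank < 3, i.e. its determinant vanishes.
Here the determinant is -21.
Nonzero, so no common point exists.

No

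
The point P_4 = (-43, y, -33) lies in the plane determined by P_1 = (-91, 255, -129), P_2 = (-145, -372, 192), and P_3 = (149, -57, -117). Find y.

The plane through P_1, P_2, P_3 has equation 92628x + 77688y + 167328z = -10204020.
Substituting P_4: (77688)y + (-9504828) = -10204020, so y = -9.

-9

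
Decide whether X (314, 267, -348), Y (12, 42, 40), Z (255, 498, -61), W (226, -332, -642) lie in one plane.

A normal to the plane through X, Y, Z is n = XY × XZ = (-154203, 63782, -83037).
The plane has equation n·P = -2493072. For W: n·W = -2715748.
-2715748 ≠ -2493072, so W is off the plane.

No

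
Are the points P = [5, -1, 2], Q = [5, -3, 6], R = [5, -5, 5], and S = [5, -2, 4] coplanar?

The four points are coplanar iff the 3×3 determinant with rows PQ, PR, PS is zero.
Rows: (0, -2, 4), (0, -4, 3), (0, -1, 2).
Expanding along the first row: (0)(-5) − (-2)(0) + (4)(0) = 0.
Zero determinant ⇒ coplanar.

Yes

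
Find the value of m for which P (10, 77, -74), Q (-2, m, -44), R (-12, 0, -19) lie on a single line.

35

Direction PR = (-22, -77, 55). From the x-coordinate of Q, the parameter along the line is τ = (-2 − 10)/(-22) = 6/11.
Then m = 77 + 6/11·(-77) = 35.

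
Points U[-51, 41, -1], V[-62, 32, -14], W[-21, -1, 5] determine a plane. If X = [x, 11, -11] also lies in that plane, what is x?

A normal to the plane is n = UV × UW = (-600, -324, 732).
X lies in the plane iff n · UX = 0.
This gives (-600)x + (-28200) = 0, so x = -47.

-47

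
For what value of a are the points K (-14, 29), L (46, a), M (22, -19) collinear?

The three points are collinear iff det[KL; KM] = 0.
This determinant is linear in a: (-36)a + (-1836) = 0, so a = -51.

-51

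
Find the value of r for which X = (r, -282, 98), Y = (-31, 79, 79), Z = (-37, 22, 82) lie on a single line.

-69

Collinearity requires XY × XZ = 0; each component is linear in r.
The y-component gives (3)r + (207) = 0, so r = -69.
The remaining components then also vanish.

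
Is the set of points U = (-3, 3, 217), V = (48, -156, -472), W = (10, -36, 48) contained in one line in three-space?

UV = (51, -159, -689), UW = (13, -39, -169).
UV × UW = (0, -338, 78).
The cross product is nonzero, so the points do not lie on one line.

No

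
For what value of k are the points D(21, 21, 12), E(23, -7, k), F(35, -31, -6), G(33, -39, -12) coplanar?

-2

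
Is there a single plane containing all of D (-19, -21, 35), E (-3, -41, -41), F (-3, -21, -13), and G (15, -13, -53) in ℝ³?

A normal to the plane through D, E, F is n = DE × DF = (960, -448, 320).
The plane has equation n·P = 2368. For G: n·G = 3264.
3264 ≠ 2368, so G is off the plane.

No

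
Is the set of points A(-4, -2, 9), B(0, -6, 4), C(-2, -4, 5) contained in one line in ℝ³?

No

AB = (4, -4, -5), AC = (2, -2, -4).
Comparing components 2 and 3: (-4)(-4) − (-5)(-2) = 6 ≠ 0, so AB and AC are not parallel and the points are not collinear.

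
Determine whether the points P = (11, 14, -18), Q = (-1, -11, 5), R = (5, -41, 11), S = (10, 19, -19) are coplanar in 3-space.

The four points are coplanar iff the 3×3 determinant with rows PQ, PR, PS is zero.
Rows: (-12, -25, 23), (-6, -55, 29), (-1, 5, -1).
Expanding along the first row: (-12)(-90) − (-25)(35) + (23)(-85) = 0.
Zero determinant ⇒ coplanar.

Yes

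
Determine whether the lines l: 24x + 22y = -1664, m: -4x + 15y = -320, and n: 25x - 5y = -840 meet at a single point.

Intersecting l and m: solving the 2×2 system gives (x, y) = (-40, -32).
Substitute into n: (25)(-40) + (-5)(-32) = -840.
This equals -840, so (-40, -32) lies on all three lines and they are concurrent.

Yes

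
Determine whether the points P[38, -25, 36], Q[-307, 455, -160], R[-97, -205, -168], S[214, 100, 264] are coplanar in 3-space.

Yes

With P as base: PQ = (-345, 480, -196), PR = (-135, -180, -204), PS = (176, 125, 228).
PR × PS = (-15540, -5124, 14805).
PQ · (PR × PS) = 0.
The scalar triple product vanishes, so the four points are coplanar.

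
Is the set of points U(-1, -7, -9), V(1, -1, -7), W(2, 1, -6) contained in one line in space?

UV = (2, 6, 2), UW = (3, 8, 3).
Comparing components 2 and 3: (6)(3) − (2)(8) = 2 ≠ 0, so UV and UW are not parallel and the points are not collinear.

No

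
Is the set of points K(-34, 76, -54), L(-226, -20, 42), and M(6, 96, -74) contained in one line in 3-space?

Yes

KL = (-192, -96, 96), KM = (40, 20, -20).
KL × KM = (0, 0, 0).
The cross product vanishes, so the three points are collinear.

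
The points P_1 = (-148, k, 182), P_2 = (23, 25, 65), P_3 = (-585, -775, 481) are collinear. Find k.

-200

Direction P_2P_3 = (-608, -800, 416). From the x-coordinate of P_1, the parameter along the line is τ = (-148 − 23)/(-608) = 9/32.
Then k = 25 + 9/32·(-800) = -200.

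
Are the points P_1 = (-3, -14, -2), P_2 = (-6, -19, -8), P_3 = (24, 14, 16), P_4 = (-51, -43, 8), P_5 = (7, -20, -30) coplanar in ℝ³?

No

The plane through P_1, P_2, P_3 has normal n = P_1P_2 × P_1P_3 = (78, -108, 51) and equation n·P = 1176.
Checking the remaining points: n·P_4 = 1074, n·P_5 = 1176.
Since n·P_4 = 1074 ≠ 1176, P_4 is off the plane and the points are not all coplanar.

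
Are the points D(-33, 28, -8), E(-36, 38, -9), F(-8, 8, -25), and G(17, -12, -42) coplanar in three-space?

Yes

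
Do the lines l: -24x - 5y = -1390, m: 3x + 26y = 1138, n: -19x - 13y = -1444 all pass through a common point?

Yes

The three lines meet at one point iff the augmented coefficient matrix [aᵢ bᵢ cᵢ] has rank < 3, i.e. its determinant vanishes.
Here the determinant is 0.
It vanishes, so the lines are concurrent at (50, 38).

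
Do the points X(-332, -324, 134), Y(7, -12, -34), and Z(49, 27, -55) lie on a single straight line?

XY = (339, 312, -168), XZ = (381, 351, -189).
XY × XZ = (0, 63, 117).
The cross product is nonzero, so the points do not lie on one line.

No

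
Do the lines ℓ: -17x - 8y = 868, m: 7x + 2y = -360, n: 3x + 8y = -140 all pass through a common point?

Yes

The three lines meet at one point iff the augmented coefficient matrix [aᵢ bᵢ cᵢ] has rank < 3, i.e. its determinant vanishes.
Here the determinant is 0.
It vanishes, so the lines are concurrent at (-52, 2).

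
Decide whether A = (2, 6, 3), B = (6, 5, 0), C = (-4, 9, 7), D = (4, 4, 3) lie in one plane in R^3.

The four points are coplanar iff the 3×3 determinant with rows AB, AC, AD is zero.
Rows: (4, -1, -3), (-6, 3, 4), (2, -2, 0).
Expanding along the first row: (4)(8) − (-1)(-8) + (-3)(6) = 6.
Nonzero ⇒ not coplanar.

No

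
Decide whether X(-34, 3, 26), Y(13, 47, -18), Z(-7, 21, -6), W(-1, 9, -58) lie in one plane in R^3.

No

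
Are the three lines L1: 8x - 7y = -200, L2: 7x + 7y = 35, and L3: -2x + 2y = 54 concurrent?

Yes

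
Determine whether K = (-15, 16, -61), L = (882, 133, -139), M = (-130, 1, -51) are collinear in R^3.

Yes

KL = (897, 117, -78), KM = (-115, -15, 10).
KL × KM = (0, 0, 0).
The cross product vanishes, so the three points are collinear.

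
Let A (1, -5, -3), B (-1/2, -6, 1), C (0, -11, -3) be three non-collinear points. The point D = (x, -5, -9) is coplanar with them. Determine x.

3

Coplanarity requires AB · (AC × AD) = 0.
AB = (-3/2, -1, 4), AC = (-1, -6, 0); the triple product is linear in x with coefficient 24 and constant term -72.
Setting it to zero: x = 3.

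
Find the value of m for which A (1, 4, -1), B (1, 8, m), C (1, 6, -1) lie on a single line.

Direction AC = (0, 2, 0). From the y-coordinate of B, the parameter along the line is τ = (8 − 4)/2 = 2.
Then m = (-1) + 2·(0) = -1.

-1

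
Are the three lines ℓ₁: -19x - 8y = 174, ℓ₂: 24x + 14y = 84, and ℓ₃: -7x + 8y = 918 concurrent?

Lines aᵢx + bᵢy = cᵢ with pairwise distinct directions are concurrent exactly when det[aᵢ bᵢ cᵢ] = 0.
Here the determinant is 0.
It vanishes, so the lines are concurrent at (-42, 78).

Yes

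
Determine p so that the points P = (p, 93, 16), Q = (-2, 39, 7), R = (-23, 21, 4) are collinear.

61

Collinearity requires PQ × PR = 0; each component is linear in p.
The y-component gives (-3)p + (183) = 0, so p = 61.
The remaining components then also vanish.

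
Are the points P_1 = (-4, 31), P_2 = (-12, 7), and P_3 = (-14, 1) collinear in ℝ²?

Yes

P_1P_2 = (-8, -24), P_1P_3 = (-10, -30).
Checking proportionality: P_1P_3 = 5/4·P_1P_2, so the vectors are parallel and the points are collinear.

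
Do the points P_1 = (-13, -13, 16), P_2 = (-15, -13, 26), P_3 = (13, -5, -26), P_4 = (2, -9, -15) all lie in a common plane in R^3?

Yes

With P_1 as base: P_1P_2 = (-2, 0, 10), P_1P_3 = (26, 8, -42), P_1P_4 = (15, 4, -31).
P_1P_3 × P_1P_4 = (-80, 176, -16).
P_1P_2 · (P_1P_3 × P_1P_4) = 0.
The scalar triple product vanishes, so the four points are coplanar.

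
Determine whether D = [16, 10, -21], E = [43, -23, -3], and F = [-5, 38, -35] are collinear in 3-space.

DE = (27, -33, 18), DF = (-21, 28, -14).
Comparing components 2 and 3: (-33)(-14) − (18)(28) = -42 ≠ 0, so DE and DF are not parallel and the points are not collinear.

No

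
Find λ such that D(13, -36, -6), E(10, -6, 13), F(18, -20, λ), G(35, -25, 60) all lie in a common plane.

The points are coplanar iff DE · (DF × DG) = 0.
Expanding, this is linear in λ: (693)λ + (-14553) = 0.
So λ = 21.

21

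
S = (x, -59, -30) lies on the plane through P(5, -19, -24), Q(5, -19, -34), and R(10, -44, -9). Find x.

13

Coplanarity requires PQ · (PR × PS) = 0.
PQ = (0, 0, -10), PR = (5, -25, 15); the triple product is linear in x with coefficient -250 and constant term 3250.
Setting it to zero: x = 13.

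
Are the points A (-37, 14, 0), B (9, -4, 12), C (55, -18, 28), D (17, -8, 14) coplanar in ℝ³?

No

The four points are coplanar iff the 3×3 determinant with rows AB, AC, AD is zero.
Rows: (46, -18, 12), (92, -32, 28), (54, -22, 14).
Expanding along the first row: (46)(168) − (-18)(-224) + (12)(-296) = 144.
Nonzero ⇒ not coplanar.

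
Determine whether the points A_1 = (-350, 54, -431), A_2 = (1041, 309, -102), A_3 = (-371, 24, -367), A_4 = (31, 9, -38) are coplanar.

The four points are coplanar iff the 3×3 determinant with rows A_1A_2, A_1A_3, A_1A_4 is zero.
Rows: (1391, 255, 329), (-21, -30, 64), (381, -45, 393).
Expanding along the first row: (1391)(-8910) − (255)(-32637) + (329)(12375) = 0.
Zero determinant ⇒ coplanar.

Yes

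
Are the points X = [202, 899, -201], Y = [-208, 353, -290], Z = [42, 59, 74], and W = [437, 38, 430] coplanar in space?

Yes

With X as base: XY = (-410, -546, -89), XZ = (-160, -840, 275), XW = (235, -861, 631).
XZ × XW = (-293265, 165585, 335160).
XY · (XZ × XW) = 0.
The scalar triple product vanishes, so the four points are coplanar.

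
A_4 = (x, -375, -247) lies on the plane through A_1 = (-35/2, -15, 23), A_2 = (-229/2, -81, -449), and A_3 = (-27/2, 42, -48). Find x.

-325/2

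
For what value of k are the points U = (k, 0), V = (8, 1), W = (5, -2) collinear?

7

Collinearity: (U − V) must be parallel to (W − V) = (-3, -3).
Cross-multiplying the components: (k − 8)·(-3) = (-1)·(-3).
Solving gives k = 7.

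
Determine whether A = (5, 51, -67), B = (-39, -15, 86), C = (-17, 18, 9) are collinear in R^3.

AB = (-44, -66, 153), AC = (-22, -33, 76).
Comparing components 2 and 3: (-66)(76) − (153)(-33) = 33 ≠ 0, so AB and AC are not parallel and the points are not collinear.

No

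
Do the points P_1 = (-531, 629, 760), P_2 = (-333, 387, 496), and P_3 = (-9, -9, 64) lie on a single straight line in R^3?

Yes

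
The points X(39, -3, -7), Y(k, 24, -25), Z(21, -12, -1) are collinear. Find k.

93

Collinearity requires XY × XZ = 0; each component is linear in k.
The y-component gives (-6)k + (558) = 0, so k = 93.
The remaining components then also vanish.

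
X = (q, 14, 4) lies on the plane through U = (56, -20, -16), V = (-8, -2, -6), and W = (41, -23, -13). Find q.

-71

The plane through U, V, W has equation 84x + 42y + 462z = -3528.
Substituting X: (84)q + (2436) = -3528, so q = -71.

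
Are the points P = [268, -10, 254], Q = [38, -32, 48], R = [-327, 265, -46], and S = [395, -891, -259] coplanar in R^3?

The four points are coplanar iff the 3×3 determinant with rows PQ, PR, PS is zero.
Rows: (-230, -22, -206), (-595, 275, -300), (127, -881, -513).
Expanding along the first row: (-230)(-405375) − (-22)(343335) + (-206)(489270) = 0.
Zero determinant ⇒ coplanar.

Yes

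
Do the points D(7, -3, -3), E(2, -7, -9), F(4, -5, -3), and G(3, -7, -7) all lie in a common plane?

The four points are coplanar iff the 3×3 determinant with rows DE, DF, DG is zero.
Rows: (-5, -4, -6), (-3, -2, 0), (-4, -4, -4).
Expanding along the first row: (-5)(8) − (-4)(12) + (-6)(4) = -16.
Nonzero ⇒ not coplanar.

No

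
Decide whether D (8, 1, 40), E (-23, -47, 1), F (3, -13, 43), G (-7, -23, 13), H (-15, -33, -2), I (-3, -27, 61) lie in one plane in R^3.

No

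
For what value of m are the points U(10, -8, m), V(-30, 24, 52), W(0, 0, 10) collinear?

-4

Direction VW = (30, -24, -42). From the x-coordinate of U, the parameter along the line is τ = (10 − (-30))/30 = 4/3.
Then m = 52 + 4/3·(-42) = -4.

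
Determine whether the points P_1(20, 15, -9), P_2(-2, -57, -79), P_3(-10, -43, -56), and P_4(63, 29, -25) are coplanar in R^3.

Yes

With P_1 as base: P_1P_2 = (-22, -72, -70), P_1P_3 = (-30, -58, -47), P_1P_4 = (43, 14, -16).
P_1P_3 × P_1P_4 = (1586, -2501, 2074).
P_1P_2 · (P_1P_3 × P_1P_4) = 0.
The scalar triple product vanishes, so the four points are coplanar.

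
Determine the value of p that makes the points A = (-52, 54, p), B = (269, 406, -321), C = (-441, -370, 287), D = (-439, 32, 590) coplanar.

The points are coplanar iff AB · (AC × AD) = 0.
Expanding, this is linear in p: (283868)p + (13341796) = 0.
So p = -47.

-47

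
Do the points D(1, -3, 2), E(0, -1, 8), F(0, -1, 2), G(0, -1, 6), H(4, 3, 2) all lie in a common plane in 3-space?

No

The plane through D, E, F has normal n = DE × DF = (-12, -6, 0) and equation n·P = 6.
Checking the remaining points: n·G = 6, n·H = -66.
Since n·H = -66 ≠ 6, H is off the plane and the points are not all coplanar.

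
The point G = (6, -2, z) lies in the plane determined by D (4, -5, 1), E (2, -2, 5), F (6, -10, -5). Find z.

3

The plane through D, E, F has equation 2x − 4y + 4z = 32.
Substituting G: (4)z + (20) = 32, so z = 3.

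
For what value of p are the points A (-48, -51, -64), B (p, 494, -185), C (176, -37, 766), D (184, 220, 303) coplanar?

194

The points are coplanar iff AB · (AC × AD) = 0.
Expanding, this is linear in p: (-219792)p + (42639648) = 0.
So p = 194.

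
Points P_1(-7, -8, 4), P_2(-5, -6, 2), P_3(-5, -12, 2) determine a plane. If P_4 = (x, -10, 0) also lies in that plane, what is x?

Coplanarity requires P_1P_2 · (P_1P_3 × P_1P_4) = 0.
P_1P_2 = (2, 2, -2), P_1P_3 = (2, -4, -2); the triple product is linear in x with coefficient -12 and constant term -36.
Setting it to zero: x = -3.

-3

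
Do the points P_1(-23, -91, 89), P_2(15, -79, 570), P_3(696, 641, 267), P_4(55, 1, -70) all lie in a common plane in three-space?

The four points are coplanar iff the 3×3 determinant with rows P_1P_2, P_1P_3, P_1P_4 is zero.
Rows: (38, 12, 481), (719, 732, 178), (78, 92, -159).
Expanding along the first row: (38)(-132764) − (12)(-128205) + (481)(9052) = 847440.
Nonzero ⇒ not coplanar.

No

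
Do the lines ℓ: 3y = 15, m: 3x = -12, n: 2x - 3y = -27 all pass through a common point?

No

Lines aᵢx + bᵢy = cᵢ with pairwise distinct directions are concurrent exactly when det[aᵢ bᵢ cᵢ] = 0.
Here the determinant is 36.
Nonzero, so no common point exists.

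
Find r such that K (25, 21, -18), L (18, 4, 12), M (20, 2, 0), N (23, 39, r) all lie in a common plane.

2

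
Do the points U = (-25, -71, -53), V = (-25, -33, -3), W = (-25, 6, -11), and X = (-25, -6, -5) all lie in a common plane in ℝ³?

Yes

The four points are coplanar iff the 3×3 determinant with rows UV, UW, UX is zero.
Rows: (0, 38, 50), (0, 77, 42), (0, 65, 48).
Expanding along the first row: (0)(966) − (38)(0) + (50)(0) = 0.
Zero determinant ⇒ coplanar.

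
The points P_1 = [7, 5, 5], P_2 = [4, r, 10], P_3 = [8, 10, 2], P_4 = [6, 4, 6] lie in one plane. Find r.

-2

Normal to plane P_1P_3P_4: n = (2, 2, 4); plane equation n·P = 44.
Requiring n·P_2 = 44: (2)r + (48) = 44.
So r = -2.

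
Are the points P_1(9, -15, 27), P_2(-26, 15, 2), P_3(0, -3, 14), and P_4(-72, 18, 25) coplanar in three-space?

The four points are coplanar iff the 3×3 determinant with rows P_1P_2, P_1P_3, P_1P_4 is zero.
Rows: (-35, 30, -25), (-9, 12, -13), (-81, 33, -2).
Expanding along the first row: (-35)(405) − (30)(-1035) + (-25)(675) = 0.
Zero determinant ⇒ coplanar.

Yes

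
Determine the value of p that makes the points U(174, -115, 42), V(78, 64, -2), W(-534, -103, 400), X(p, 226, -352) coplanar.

594

Coplanarity ⇔ det[UV; UW; UX] = 0.
Expanding, this is linear in p: (64610)p + (-38378340) = 0.
So p = 594.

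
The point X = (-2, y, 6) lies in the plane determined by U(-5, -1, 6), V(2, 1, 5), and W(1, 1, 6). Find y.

The plane through U, V, W has equation 2x − 6y + 2z = 8.
Substituting X: (-6)y + (8) = 8, so y = 0.

0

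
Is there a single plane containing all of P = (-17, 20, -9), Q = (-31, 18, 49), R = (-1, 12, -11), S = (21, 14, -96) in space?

No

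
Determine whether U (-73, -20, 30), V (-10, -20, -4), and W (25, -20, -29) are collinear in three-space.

No

UV = (63, 0, -34), UW = (98, 0, -59).
UV × UW = (0, 385, 0).
The cross product is nonzero, so the points do not lie on one line.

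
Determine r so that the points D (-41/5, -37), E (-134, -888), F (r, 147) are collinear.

Collinearity: (F − D) must be parallel to (E − D) = (-629/5, -851).
Cross-multiplying the components: (r − (-41/5))·(-851) = (184)·(-629/5).
Solving gives r = 19.

19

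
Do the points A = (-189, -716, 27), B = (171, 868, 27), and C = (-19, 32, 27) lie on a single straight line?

AB = (360, 1584, 0), AC = (170, 748, 0).
AB × AC = (0, 0, 0).
The cross product vanishes, so the three points are collinear.

Yes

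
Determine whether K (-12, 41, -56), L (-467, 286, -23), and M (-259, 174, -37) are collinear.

KL = (-455, 245, 33), KM = (-247, 133, 19).
Comparing components 2 and 3: (245)(19) − (33)(133) = 266 ≠ 0, so KL and KM are not parallel and the points are not collinear.

No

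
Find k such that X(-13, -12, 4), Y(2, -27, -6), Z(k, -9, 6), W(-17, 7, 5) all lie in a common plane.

-16

Coplanarity ⇔ det[XY; XZ; XW] = 0.
Expanding, this is linear in k: (-175)k + (-2800) = 0.
So k = -16.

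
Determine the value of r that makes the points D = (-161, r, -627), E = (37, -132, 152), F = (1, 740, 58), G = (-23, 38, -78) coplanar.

79

The points are coplanar iff DE · (DF × DG) = 0.
Expanding, this is linear in r: (2640)r + (-208560) = 0.
So r = 79.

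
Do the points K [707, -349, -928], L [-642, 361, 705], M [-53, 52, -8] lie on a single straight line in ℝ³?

No

KL = (-1349, 710, 1633), KM = (-760, 401, 920).
KL × KM = (-1633, 0, -1349).
The cross product is nonzero, so the points do not lie on one line.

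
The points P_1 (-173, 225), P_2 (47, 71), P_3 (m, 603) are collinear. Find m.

-713

Collinearity: (P_3 − P_1) must be parallel to (P_2 − P_1) = (220, -154).
Cross-multiplying the components: (m − (-173))·(-154) = (378)·(220).
Solving gives m = -713.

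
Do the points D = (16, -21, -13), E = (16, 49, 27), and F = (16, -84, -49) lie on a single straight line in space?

Yes

DE = (0, 70, 40), DF = (0, -63, -36).
DE × DF = (0, 0, 0).
The cross product vanishes, so the three points are collinear.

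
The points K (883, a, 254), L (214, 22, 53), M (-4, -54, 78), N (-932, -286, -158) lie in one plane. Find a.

Coplanarity ⇔ det[KL; KM; KN] = 0.
Expanding, this is linear in a: (74648)a + (-13511288) = 0.
So a = 181.

181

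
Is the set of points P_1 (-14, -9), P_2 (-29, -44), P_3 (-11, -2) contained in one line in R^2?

P_1P_2 = (-15, -35), P_1P_3 = (3, 7).
Twice the signed area of △P_1P_2P_3 is (-15)(7) − (-35)(3) = 0.
The triangle is degenerate (zero area), so the points are collinear.

Yes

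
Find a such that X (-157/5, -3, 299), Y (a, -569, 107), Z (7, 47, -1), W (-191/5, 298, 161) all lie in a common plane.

Normal to plane XZW: n = (83400, 36696/5, 59492/5); plane equation n·P = 916844.
Requiring n·Y = 916844: (83400)a + (-2902876) = 916844.
So a = 229/5.

229/5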